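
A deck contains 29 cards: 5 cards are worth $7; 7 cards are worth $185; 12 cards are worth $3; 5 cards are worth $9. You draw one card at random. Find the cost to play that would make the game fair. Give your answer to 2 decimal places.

E[payout] = (5/29)·7 + (7/29)·185 + (12/29)·3 + (5/29)·9 = 1411/29
Fair fee = E[payout] = 1411/29 ≈ $48.66

$48.66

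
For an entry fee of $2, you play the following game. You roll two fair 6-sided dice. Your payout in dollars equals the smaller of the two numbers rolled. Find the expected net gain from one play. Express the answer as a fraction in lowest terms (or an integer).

19/36 dollars

Distribution of the smaller of the two numbers rolled: 1 w.p. 11/36, 2 w.p. 1/4, 3 w.p. 7/36, 4 w.p. 5/36, 5 w.p. 1/12, 6 w.p. 1/36
E[payout] = (11/36)·1 + (1/4)·2 + (7/36)·3 + (5/36)·4 + (1/12)·5 + (1/36)·6 = 91/36
Expected profit = 91/36 − 2 = 19/36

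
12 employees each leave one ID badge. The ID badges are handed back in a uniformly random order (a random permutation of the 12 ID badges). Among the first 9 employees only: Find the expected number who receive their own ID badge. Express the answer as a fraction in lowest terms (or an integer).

Let Xᵢ = 1 if person i gets their own ID badge. For each i, P(Xᵢ=1) = 1/12.
By linearity of expectation, E[X₁+…+X_9] = 9·(1/12) = 3/4.

3/4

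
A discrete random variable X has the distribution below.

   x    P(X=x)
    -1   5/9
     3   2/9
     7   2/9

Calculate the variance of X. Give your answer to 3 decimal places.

E[X] = (5/9)·(-1) + (2/9)·3 + (2/9)·7 = 5/3
E[X²] = (5/9)·1 + (2/9)·9 + (2/9)·49 = 121/9
Var(X) = 121/9 − (5/3)² = 32/3 ≈ 10.667

10.667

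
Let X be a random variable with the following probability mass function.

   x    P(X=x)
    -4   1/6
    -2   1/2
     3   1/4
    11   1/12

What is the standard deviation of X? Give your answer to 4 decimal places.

4.1231

E[X] = 0, E[X²] = 17
Var(X) = E[X²] − (E[X])² = 17 − 0 = 17
SD(X) = √(17) ≈ 4.1231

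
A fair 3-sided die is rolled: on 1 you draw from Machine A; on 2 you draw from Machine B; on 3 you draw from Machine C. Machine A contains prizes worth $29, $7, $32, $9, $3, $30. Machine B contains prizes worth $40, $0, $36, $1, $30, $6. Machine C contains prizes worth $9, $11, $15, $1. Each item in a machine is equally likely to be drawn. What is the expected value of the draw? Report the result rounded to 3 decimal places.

$15.389

E[X | Machine A] = (29 + 7 + 32 + 9 + 3 + 30)/6 = 55/3
E[X | Machine B] = (40 + 0 + 36 + 1 + 30 + 6)/6 = 113/6
E[X | Machine C] = (9 + 11 + 15 + 1)/4 = 9
E[X] = (1/3)·55/3 + (1/3)·113/6 + (1/3)·9 = 277/18 ≈ 15.389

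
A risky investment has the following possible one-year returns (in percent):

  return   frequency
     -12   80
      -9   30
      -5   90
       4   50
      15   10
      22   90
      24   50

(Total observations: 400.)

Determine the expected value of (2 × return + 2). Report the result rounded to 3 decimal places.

Total = 400, so P(return=-12) = 80/400, etc.
E[2x+2] = (1/5)·(-22) + (3/40)·(-16) + (9/40)·(-8) + (1/8)·10 + (1/40)·32 + (9/40)·46 + (1/8)·50
     = 45/4 ≈ 11.250

11.250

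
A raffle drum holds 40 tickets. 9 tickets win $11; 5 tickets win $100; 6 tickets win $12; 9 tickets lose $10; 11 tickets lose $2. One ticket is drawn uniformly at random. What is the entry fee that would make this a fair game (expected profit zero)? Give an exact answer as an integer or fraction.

E[payout] = (9/40)·11 + (5/40)·100 + (6/40)·12 + (9/40)·(-10) + (11/40)·(-2) = 559/40
Fair fee = E[payout] = 559/40

559/40 dollars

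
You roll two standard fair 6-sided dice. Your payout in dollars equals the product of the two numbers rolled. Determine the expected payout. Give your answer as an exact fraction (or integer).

Distribution of the product of the two numbers rolled: 1 w.p. 1/36, 2 w.p. 1/18, 3 w.p. 1/18, 4 w.p. 1/12, 5 w.p. 1/18, 6 w.p. 1/9, …
E[payout] = (1/36)·1 + (1/18)·2 + (1/18)·3 + (1/12)·4 + (1/18)·5 + (1/9)·6 + (1/18)·8 + (1/36)·9 + (1/18)·10 + (1/9)·12 + (1/18)·15 + (1/36)·16 + (1/18)·18 + (1/18)·20 + (1/18)·24 + (1/36)·25 + (1/18)·30 + (1/36)·36 = 49/4

49/4 dollars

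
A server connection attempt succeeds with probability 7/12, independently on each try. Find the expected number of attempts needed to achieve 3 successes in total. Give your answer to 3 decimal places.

By linearity (sum of 3 independent geometric waits), E[trials] = 3/p = 3/(7/12) = 36/7.
≈ 5.143

5.143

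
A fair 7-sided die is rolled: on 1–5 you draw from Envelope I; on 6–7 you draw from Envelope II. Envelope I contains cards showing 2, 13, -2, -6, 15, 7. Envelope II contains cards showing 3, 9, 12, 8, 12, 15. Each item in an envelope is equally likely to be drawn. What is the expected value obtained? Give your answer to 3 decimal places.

E[X | Envelope I] = (2 + 13 − 2 − 6 + 15 + 7)/6 = 29/6
E[X | Envelope II] = (3 + 9 + 12 + 8 + 12 + 15)/6 = 59/6
E[X] = (5/7)·29/6 + (2/7)·59/6 = 263/42 ≈ 6.262

6.262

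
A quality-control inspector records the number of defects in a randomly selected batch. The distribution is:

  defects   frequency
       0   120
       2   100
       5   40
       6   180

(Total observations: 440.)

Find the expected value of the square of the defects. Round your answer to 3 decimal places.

17.909

Total = 440, so P(defects=0) = 120/440, etc.
E[X²] = (3/11)·0 + (5/22)·4 + (1/11)·25 + (9/22)·36
     = 197/11 ≈ 17.909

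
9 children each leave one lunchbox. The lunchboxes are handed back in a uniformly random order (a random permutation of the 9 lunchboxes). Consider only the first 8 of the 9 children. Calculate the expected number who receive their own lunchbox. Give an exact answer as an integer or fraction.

8/9

Let Xᵢ = 1 if person i gets their own lunchbox. For each i, P(Xᵢ=1) = 1/9.
By linearity of expectation, E[X₁+…+X_8] = 8·(1/9) = 8/9.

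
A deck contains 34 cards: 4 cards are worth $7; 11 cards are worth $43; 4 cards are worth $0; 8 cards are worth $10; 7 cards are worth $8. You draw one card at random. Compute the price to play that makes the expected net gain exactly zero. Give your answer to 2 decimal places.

E[payout] = (4/34)·7 + (11/34)·43 + (4/34)·0 + (8/34)·10 + (7/34)·8 = 637/34
Fair fee = E[payout] = 637/34 ≈ $18.74

$18.74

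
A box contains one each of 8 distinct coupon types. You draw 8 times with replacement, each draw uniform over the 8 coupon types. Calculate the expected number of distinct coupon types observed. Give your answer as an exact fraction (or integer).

11012415/2097152

Let Xⱼ=1 if type j appears at least once. P(Xⱼ=1) = 1 − ((8−1)/8)^8 = 11012415/16777216.
E[#distinct] = 8·11012415/16777216 = 11012415/2097152.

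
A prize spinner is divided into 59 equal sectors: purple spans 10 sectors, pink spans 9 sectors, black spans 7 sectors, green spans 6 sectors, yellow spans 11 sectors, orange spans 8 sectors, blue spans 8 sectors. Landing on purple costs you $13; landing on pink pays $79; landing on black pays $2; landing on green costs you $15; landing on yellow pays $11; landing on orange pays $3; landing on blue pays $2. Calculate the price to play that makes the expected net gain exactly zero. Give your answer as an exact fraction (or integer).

666/59 dollars

E[payout] = (10/59)·(-13) + (9/59)·79 + (7/59)·2 + (6/59)·(-15) + (11/59)·11 + (8/59)·3 + (8/59)·2 = 666/59
Fair fee = E[payout] = 666/59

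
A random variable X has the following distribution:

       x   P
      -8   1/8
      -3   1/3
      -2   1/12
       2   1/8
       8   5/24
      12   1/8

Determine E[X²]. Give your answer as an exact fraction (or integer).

E[X²] = (1/8)·64 + (1/3)·9 + (1/12)·4 + (1/8)·4 + (5/24)·64 + (1/8)·144
     = 259/6

259/6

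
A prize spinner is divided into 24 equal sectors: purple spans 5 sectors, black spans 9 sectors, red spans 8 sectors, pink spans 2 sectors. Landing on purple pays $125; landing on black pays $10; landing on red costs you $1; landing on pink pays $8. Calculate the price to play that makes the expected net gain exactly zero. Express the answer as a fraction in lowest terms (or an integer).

E[payout] = (5/24)·125 + (9/24)·10 + (8/24)·(-1) + (2/24)·8 = 241/8
Fair fee = E[payout] = 241/8

241/8 dollars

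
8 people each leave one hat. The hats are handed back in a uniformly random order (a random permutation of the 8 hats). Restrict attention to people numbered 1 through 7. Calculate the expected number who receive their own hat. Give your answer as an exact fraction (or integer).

7/8

Let Xᵢ = 1 if person i gets their own hat. For each i, P(Xᵢ=1) = 1/8.
By linearity of expectation, E[X₁+…+X_7] = 7·(1/8) = 7/8.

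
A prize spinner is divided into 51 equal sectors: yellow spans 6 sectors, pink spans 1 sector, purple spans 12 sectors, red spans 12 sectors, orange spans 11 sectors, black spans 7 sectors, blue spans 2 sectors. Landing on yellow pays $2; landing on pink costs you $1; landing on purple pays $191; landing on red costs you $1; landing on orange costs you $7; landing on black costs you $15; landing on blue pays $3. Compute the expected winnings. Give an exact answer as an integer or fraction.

705/17 dollars

E[payout] = (6/51)·2 + (1/51)·(-1) + (12/51)·191 + (12/51)·(-1) + (11/51)·(-7) + (7/51)·(-15) + (2/51)·3 = 705/17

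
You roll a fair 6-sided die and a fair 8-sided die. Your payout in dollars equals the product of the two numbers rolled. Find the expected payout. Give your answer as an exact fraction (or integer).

63/4 dollars

Distribution of the product of the two numbers rolled: 1 w.p. 1/48, 2 w.p. 1/24, 3 w.p. 1/24, 4 w.p. 1/16, 5 w.p. 1/24, 6 w.p. 1/12, …
E[payout] = (1/48)·1 + (1/24)·2 + (1/24)·3 + (1/16)·4 + (1/24)·5 + (1/12)·6 + (1/48)·7 + (1/16)·8 + (1/48)·9 + (1/24)·10 + (1/12)·12 + (1/48)·14 + (1/24)·15 + (1/24)·16 + (1/24)·18 + (1/24)·20 + (1/48)·21 + (1/16)·24 + (1/48)·25 + (1/48)·28 + (1/24)·30 + (1/48)·32 + (1/48)·35 + (1/48)·36 + (1/48)·40 + (1/48)·42 + (1/48)·48 = 63/4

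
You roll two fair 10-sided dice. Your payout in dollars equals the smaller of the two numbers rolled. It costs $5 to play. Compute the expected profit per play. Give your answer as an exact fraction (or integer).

-23/20 dollars

Distribution of the smaller of the two numbers rolled: 1 w.p. 19/100, 2 w.p. 17/100, 3 w.p. 3/20, 4 w.p. 13/100, 5 w.p. 11/100, 6 w.p. 9/100, …
E[payout] = (19/100)·1 + (17/100)·2 + (3/20)·3 + (13/100)·4 + (11/100)·5 + (9/100)·6 + (7/100)·7 + (1/20)·8 + (3/100)·9 + (1/100)·10 = 77/20
Expected profit = 77/20 − 5 = -23/20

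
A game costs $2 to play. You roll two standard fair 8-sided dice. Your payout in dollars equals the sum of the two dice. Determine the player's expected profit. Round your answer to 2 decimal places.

$7.00

Distribution of the sum of the two dice: 2 w.p. 1/64, 3 w.p. 1/32, 4 w.p. 3/64, 5 w.p. 1/16, 6 w.p. 5/64, 7 w.p. 3/32, …
E[payout] = (1/64)·2 + (1/32)·3 + (3/64)·4 + (1/16)·5 + (5/64)·6 + (3/32)·7 + (7/64)·8 + (1/8)·9 + (7/64)·10 + (3/32)·11 + (5/64)·12 + (1/16)·13 + (3/64)·14 + (1/32)·15 + (1/64)·16 = 9
Expected profit = 9 − 2 = 7 ≈ $7.00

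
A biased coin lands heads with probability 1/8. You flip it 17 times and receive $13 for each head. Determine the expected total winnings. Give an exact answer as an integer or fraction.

221/8 dollars

E[#heads] = 17·1/8 = 17/8 (linearity over flips).
E[winnings] = 13·17/8 = 221/8.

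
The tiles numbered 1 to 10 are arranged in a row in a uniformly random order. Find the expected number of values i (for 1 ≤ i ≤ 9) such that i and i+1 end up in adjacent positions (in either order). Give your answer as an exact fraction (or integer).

For each i ∈ {1,…,9}, let Xᵢ = 1 if i and i+1 are adjacent. P(Xᵢ=1) = 2·(10−1)!/10! = 2/10.
By linearity, E[ΣXᵢ] = (9)·(2/10) = 9/5.

9/5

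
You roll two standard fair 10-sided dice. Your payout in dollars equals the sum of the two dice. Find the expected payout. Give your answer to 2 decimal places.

$11.00

Distribution of the sum of the two dice: 2 w.p. 1/100, 3 w.p. 1/50, 4 w.p. 3/100, 5 w.p. 1/25, 6 w.p. 1/20, 7 w.p. 3/50, …
E[payout] = (1/100)·2 + (1/50)·3 + (3/100)·4 + (1/25)·5 + (1/20)·6 + (3/50)·7 + (7/100)·8 + (2/25)·9 + (9/100)·10 + (1/10)·11 + (9/100)·12 + (2/25)·13 + (7/100)·14 + (3/50)·15 + (1/20)·16 + (1/25)·17 + (3/100)·18 + (1/50)·19 + (1/100)·20 = 11
≈ $11.00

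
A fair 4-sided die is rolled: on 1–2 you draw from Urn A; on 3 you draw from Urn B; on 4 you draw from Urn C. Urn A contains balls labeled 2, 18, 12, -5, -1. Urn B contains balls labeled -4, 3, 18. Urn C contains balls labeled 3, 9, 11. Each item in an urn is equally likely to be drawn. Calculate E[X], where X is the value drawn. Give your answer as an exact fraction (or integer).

89/15

E[X | Urn A] = (2 + 18 + 12 − 5 − 1)/5 = 26/5
E[X | Urn B] = (-4 + 3 + 18)/3 = 17/3
E[X | Urn C] = (3 + 9 + 11)/3 = 23/3
E[X] = (1/2)·26/5 + (1/4)·17/3 + (1/4)·23/3 = 89/15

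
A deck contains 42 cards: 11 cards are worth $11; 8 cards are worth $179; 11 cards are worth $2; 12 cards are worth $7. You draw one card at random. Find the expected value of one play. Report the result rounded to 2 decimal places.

E[payout] = (11/42)·11 + (8/42)·179 + (11/42)·2 + (12/42)·7 = 79/2
≈ $39.50

$39.50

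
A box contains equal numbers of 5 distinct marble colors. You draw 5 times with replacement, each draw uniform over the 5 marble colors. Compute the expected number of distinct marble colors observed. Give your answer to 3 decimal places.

Let Xⱼ=1 if type j appears at least once. P(Xⱼ=1) = 1 − ((5−1)/5)^5 = 2101/3125.
E[#distinct] = 5·2101/3125 = 2101/625.
≈ 3.362

3.362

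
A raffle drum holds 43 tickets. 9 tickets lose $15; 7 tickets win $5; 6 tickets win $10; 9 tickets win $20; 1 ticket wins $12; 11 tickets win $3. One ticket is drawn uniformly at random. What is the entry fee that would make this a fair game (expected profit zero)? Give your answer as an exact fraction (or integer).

185/43 dollars

E[payout] = (9/43)·(-15) + (7/43)·5 + (6/43)·10 + (9/43)·20 + (1/43)·12 + (11/43)·3 = 185/43
Fair fee = E[payout] = 185/43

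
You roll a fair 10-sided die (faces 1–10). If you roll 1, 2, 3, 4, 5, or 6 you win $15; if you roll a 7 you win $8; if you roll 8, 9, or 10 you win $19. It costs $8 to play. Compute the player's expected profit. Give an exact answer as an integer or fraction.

E[payout] = (1/10)·8 + (3/5)·15 + (3/10)·19 = 31/2
Expected profit = 31/2 − 8 = 15/2

15/2 dollars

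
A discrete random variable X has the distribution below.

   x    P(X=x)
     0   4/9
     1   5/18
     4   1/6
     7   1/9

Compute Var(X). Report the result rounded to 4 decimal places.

5.4228

E[X] = (4/9)·0 + (5/18)·1 + (1/6)·4 + (1/9)·7 = 31/18
E[X²] = (4/9)·0 + (5/18)·1 + (1/6)·16 + (1/9)·49 = 151/18
Var(X) = 151/18 − (31/18)² = 1757/324 ≈ 5.4228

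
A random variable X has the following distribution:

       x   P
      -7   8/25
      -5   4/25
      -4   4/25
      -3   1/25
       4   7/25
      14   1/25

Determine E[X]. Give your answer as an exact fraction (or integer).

E[X] = (8/25)·(-7) + (4/25)·(-5) + (4/25)·(-4) + (1/25)·(-3) + (7/25)·4 + (1/25)·14
     = -53/25

-53/25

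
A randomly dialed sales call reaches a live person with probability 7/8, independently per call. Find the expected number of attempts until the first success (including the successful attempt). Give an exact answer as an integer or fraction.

For a geometric distribution, E[trials] = 1/p = 1/(7/8) = 8/7.

8/7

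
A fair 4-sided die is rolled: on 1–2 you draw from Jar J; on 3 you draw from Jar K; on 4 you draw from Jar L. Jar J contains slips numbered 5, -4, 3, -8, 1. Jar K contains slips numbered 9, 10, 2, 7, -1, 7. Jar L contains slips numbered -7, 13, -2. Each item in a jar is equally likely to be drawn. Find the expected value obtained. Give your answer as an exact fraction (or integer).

29/20

E[X | Jar J] = (5 − 4 + 3 − 8 + 1)/5 = -3/5
E[X | Jar K] = (9 + 10 + 2 + 7 − 1 + 7)/6 = 17/3
E[X | Jar L] = (-7 + 13 − 2)/3 = 4/3
E[X] = (1/2)·(-3/5) + (1/4)·17/3 + (1/4)·4/3 = 29/20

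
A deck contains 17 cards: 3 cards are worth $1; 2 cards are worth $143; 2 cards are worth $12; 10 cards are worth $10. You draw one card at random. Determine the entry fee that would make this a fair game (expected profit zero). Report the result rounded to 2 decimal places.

E[payout] = (3/17)·1 + (2/17)·143 + (2/17)·12 + (10/17)·10 = 413/17
Fair fee = E[payout] = 413/17 ≈ $24.29

$24.29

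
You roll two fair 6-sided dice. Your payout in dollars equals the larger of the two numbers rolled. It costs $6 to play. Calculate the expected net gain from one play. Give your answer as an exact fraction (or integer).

-55/36 dollars

Distribution of the larger of the two numbers rolled: 1 w.p. 1/36, 2 w.p. 1/12, 3 w.p. 5/36, 4 w.p. 7/36, 5 w.p. 1/4, 6 w.p. 11/36
E[payout] = (1/36)·1 + (1/12)·2 + (5/36)·3 + (7/36)·4 + (1/4)·5 + (11/36)·6 = 161/36
Expected profit = 161/36 − 6 = -55/36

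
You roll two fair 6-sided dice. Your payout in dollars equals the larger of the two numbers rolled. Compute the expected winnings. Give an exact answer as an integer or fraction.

Distribution of the larger of the two numbers rolled: 1 w.p. 1/36, 2 w.p. 1/12, 3 w.p. 5/36, 4 w.p. 7/36, 5 w.p. 1/4, 6 w.p. 11/36
E[payout] = (1/36)·1 + (1/12)·2 + (5/36)·3 + (7/36)·4 + (1/4)·5 + (11/36)·6 = 161/36

161/36 dollars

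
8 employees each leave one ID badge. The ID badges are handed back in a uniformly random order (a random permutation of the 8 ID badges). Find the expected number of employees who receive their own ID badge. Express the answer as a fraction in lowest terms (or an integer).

Let Xᵢ = 1 if person i gets their own ID badge. For each i, P(Xᵢ=1) = 1/8.
By linearity of expectation, E[X₁+…+X_8] = 8·(1/8) = 1.

1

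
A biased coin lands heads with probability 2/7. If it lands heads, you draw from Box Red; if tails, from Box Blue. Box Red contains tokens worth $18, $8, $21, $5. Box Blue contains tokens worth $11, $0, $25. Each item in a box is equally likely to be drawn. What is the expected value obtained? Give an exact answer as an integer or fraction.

86/7 dollars

E[X | Box Red] = (18 + 8 + 21 + 5)/4 = 13
E[X | Box Blue] = (11 + 0 + 25)/3 = 12
E[X] = (2/7)·13 + (5/7)·12 = 86/7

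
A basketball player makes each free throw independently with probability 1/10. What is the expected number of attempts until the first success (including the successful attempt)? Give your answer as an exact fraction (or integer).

10

For a geometric distribution, E[trials] = 1/p = 1/(1/10) = 10.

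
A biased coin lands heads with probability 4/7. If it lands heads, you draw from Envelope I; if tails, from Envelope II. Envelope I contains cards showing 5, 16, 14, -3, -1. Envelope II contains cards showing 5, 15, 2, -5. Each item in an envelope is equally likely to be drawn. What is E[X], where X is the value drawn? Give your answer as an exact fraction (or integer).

E[X | Envelope I] = (5 + 16 + 14 − 3 − 1)/5 = 31/5
E[X | Envelope II] = (5 + 15 + 2 − 5)/4 = 17/4
E[X] = (4/7)·31/5 + (3/7)·17/4 = 751/140

751/140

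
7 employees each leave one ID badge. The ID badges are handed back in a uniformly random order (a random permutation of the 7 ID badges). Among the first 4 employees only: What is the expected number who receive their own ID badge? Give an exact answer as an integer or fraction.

4/7

Let Xᵢ = 1 if person i gets their own ID badge. For each i, P(Xᵢ=1) = 1/7.
By linearity of expectation, E[X₁+…+X_4] = 4·(1/7) = 4/7.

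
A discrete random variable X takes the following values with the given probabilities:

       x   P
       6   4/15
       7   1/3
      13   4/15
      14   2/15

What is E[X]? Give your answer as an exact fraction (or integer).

139/15

E[X] = (4/15)·6 + (1/3)·7 + (4/15)·13 + (2/15)·14
     = 139/15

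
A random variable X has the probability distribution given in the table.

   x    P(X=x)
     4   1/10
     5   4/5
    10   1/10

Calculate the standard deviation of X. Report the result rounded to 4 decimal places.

1.5620

E[X] = 27/5, E[X²] = 158/5
Var(X) = E[X²] − (E[X])² = 158/5 − 729/25 = 61/25
SD(X) = √(61/25) ≈ 1.5620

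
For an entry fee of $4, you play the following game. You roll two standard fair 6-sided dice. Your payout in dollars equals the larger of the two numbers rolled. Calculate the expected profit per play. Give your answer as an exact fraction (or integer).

Distribution of the larger of the two numbers rolled: 1 w.p. 1/36, 2 w.p. 1/12, 3 w.p. 5/36, 4 w.p. 7/36, 5 w.p. 1/4, 6 w.p. 11/36
E[payout] = (1/36)·1 + (1/12)·2 + (5/36)·3 + (7/36)·4 + (1/4)·5 + (11/36)·6 = 161/36
Expected profit = 161/36 − 4 = 17/36

17/36 dollars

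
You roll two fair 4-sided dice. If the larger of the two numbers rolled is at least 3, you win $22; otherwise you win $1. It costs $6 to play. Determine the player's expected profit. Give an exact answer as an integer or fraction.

43/4 dollars

E[payout] = (1/4)·1 + (3/4)·22 = 67/4
Expected profit = 67/4 − 6 = 43/4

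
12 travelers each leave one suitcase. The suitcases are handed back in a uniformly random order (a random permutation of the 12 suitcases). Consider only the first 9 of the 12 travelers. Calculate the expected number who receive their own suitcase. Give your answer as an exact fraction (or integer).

3/4

Let Xᵢ = 1 if person i gets their own suitcase. For each i, P(Xᵢ=1) = 1/12.
By linearity of expectation, E[X₁+…+X_9] = 9·(1/12) = 3/4.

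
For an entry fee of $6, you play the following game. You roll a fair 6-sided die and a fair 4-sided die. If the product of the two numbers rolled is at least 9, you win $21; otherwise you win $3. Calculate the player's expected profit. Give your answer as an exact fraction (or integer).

9/2 dollars

E[payout] = (7/12)·3 + (5/12)·21 = 21/2
Expected profit = 21/2 − 6 = 9/2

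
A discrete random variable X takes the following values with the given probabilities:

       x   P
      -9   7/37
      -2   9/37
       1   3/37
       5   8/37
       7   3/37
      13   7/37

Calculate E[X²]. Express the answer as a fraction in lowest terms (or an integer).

2136/37

E[X²] = (7/37)·81 + (9/37)·4 + (3/37)·1 + (8/37)·25 + (3/37)·49 + (7/37)·169
     = 2136/37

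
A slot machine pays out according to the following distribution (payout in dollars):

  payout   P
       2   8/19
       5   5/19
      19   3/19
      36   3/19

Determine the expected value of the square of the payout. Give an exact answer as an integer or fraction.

E[X²] = (8/19)·4 + (5/19)·25 + (3/19)·361 + (3/19)·1296
     = 5128/19

5128/19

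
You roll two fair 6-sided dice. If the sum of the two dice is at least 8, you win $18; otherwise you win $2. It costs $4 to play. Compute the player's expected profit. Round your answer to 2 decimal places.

$4.67

E[payout] = (7/12)·2 + (5/12)·18 = 26/3
Expected profit = 26/3 − 4 = 14/3 ≈ $4.67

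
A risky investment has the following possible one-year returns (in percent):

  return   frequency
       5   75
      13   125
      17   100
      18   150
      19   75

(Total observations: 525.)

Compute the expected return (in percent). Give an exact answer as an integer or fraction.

313/21

Total = 525, so P(return=5) = 75/525, etc.
E[X] = (1/7)·5 + (5/21)·13 + (4/21)·17 + (2/7)·18 + (1/7)·19
     = 313/21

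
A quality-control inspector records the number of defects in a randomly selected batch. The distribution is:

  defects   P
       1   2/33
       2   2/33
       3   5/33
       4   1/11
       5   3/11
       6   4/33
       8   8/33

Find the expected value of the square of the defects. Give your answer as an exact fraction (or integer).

328/11

E[X²] = (2/33)·1 + (2/33)·4 + (5/33)·9 + (1/11)·16 + (3/11)·25 + (4/33)·36 + (8/33)·64
     = 328/11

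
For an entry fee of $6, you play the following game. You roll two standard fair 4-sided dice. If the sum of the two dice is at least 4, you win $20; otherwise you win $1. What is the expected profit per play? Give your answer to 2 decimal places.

E[payout] = (3/16)·1 + (13/16)·20 = 263/16
Expected profit = 263/16 − 6 = 167/16 ≈ $10.44

$10.44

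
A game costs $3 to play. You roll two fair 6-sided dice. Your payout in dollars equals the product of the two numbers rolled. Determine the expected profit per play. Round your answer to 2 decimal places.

Distribution of the product of the two numbers rolled: 1 w.p. 1/36, 2 w.p. 1/18, 3 w.p. 1/18, 4 w.p. 1/12, 5 w.p. 1/18, 6 w.p. 1/9, …
E[payout] = (1/36)·1 + (1/18)·2 + (1/18)·3 + (1/12)·4 + (1/18)·5 + (1/9)·6 + (1/18)·8 + (1/36)·9 + (1/18)·10 + (1/9)·12 + (1/18)·15 + (1/36)·16 + (1/18)·18 + (1/18)·20 + (1/18)·24 + (1/36)·25 + (1/18)·30 + (1/36)·36 = 49/4
Expected profit = 49/4 − 3 = 37/4 ≈ $9.25

$9.25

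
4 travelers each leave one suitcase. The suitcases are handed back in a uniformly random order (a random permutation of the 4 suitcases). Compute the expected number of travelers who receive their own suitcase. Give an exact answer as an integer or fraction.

1

Let Xᵢ = 1 if person i gets their own suitcase. For each i, P(Xᵢ=1) = 1/4.
By linearity of expectation, E[X₁+…+X_4] = 4·(1/4) = 1.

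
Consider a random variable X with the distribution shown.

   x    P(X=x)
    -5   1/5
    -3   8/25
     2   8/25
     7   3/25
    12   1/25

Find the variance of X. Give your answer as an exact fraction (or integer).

E[X] = (1/5)·(-5) + (8/25)·(-3) + (8/25)·2 + (3/25)·7 + (1/25)·12 = 0
E[X²] = (1/5)·25 + (8/25)·9 + (8/25)·4 + (3/25)·49 + (1/25)·144 = 104/5
Var(X) = 104/5 − (0)² = 104/5

104/5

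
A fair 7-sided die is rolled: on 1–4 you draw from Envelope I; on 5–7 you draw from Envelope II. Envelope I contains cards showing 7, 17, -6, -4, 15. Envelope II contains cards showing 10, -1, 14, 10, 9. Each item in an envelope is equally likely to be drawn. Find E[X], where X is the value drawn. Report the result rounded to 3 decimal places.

6.914

E[X | Envelope I] = (7 + 17 − 6 − 4 + 15)/5 = 29/5
E[X | Envelope II] = (10 − 1 + 14 + 10 + 9)/5 = 42/5
E[X] = (4/7)·29/5 + (3/7)·42/5 = 242/35 ≈ 6.914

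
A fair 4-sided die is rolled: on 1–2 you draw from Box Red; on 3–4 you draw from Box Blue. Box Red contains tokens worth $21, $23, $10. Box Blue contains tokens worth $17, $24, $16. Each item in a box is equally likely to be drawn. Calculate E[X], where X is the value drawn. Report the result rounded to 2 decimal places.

$18.50

E[X | Box Red] = (21 + 23 + 10)/3 = 18
E[X | Box Blue] = (17 + 24 + 16)/3 = 19
E[X] = (1/2)·18 + (1/2)·19 = 37/2 ≈ 18.50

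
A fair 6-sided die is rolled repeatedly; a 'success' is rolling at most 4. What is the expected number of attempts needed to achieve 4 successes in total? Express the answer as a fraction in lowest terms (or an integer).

By linearity (sum of 4 independent geometric waits), E[trials] = 4/p = 4/(2/3) = 6.

6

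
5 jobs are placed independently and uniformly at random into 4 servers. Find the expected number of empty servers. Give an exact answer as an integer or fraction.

243/256

Let Xⱼ=1 if server j is empty. P(Xⱼ=1) = ((4-1)/4)^5 = 243/1024.
By linearity, E[#empty] = 4·243/1024 = 243/256.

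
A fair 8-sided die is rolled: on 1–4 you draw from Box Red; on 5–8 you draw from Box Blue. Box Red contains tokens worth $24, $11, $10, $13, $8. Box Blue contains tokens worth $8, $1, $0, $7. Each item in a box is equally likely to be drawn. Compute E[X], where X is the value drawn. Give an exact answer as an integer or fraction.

E[X | Box Red] = (24 + 11 + 10 + 13 + 8)/5 = 66/5
E[X | Box Blue] = (8 + 1 + 0 + 7)/4 = 4
E[X] = (1/2)·66/5 + (1/2)·4 = 43/5

43/5 dollars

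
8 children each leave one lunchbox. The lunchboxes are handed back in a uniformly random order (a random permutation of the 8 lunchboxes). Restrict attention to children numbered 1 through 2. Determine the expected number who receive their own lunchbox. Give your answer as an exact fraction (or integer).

Let Xᵢ = 1 if person i gets their own lunchbox. For each i, P(Xᵢ=1) = 1/8.
By linearity of expectation, E[X₁+…+X_2] = 2·(1/8) = 1/4.

1/4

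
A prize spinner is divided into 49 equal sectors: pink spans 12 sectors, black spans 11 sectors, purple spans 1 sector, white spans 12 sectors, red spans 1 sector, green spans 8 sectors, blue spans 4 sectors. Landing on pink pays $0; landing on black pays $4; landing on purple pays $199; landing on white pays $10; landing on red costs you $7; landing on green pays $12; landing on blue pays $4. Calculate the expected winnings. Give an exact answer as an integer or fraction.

E[payout] = (12/49)·0 + (11/49)·4 + (1/49)·199 + (12/49)·10 + (1/49)·(-7) + (8/49)·12 + (4/49)·4 = 468/49

468/49 dollars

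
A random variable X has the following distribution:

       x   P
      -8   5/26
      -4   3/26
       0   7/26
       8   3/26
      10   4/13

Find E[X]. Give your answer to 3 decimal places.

2.000

E[X] = (5/26)·(-8) + (3/26)·(-4) + (7/26)·0 + (3/26)·8 + (4/13)·10
     = 2 ≈ 2.000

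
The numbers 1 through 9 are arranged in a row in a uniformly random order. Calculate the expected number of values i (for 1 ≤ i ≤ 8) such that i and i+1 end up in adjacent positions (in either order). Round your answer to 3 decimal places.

1.778

For each i ∈ {1,…,8}, let Xᵢ = 1 if i and i+1 are adjacent. P(Xᵢ=1) = 2·(9−1)!/9! = 2/9.
By linearity, E[ΣXᵢ] = (8)·(2/9) = 16/9.
≈ 1.778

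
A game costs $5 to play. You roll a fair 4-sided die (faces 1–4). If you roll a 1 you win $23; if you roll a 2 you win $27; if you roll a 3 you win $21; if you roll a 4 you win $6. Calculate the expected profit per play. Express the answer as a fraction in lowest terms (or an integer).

E[payout] = (1/4)·6 + (1/4)·21 + (1/4)·23 + (1/4)·27 = 77/4
Expected profit = 77/4 − 5 = 57/4

57/4 dollars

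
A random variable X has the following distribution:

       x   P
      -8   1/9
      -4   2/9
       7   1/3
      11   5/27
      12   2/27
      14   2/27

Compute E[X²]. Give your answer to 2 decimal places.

74.59

E[X²] = (1/9)·64 + (2/9)·16 + (1/3)·49 + (5/27)·121 + (2/27)·144 + (2/27)·196
     = 2014/27 ≈ 74.59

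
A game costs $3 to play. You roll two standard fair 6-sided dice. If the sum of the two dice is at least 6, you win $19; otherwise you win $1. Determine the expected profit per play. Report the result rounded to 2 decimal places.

E[payout] = (5/18)·1 + (13/18)·19 = 14
Expected profit = 14 − 3 = 11 ≈ $11.00

$11.00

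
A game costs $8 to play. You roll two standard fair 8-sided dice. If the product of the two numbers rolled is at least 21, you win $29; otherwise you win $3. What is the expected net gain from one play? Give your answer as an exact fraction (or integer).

E[payout] = (19/32)·3 + (13/32)·29 = 217/16
Expected profit = 217/16 − 8 = 89/16

89/16 dollars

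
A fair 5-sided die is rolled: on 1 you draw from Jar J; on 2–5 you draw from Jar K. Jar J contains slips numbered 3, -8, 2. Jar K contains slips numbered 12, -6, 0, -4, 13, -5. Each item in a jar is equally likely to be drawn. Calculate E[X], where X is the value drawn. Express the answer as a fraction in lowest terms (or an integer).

E[X | Jar J] = (3 − 8 + 2)/3 = -1
E[X | Jar K] = (12 − 6 + 0 − 4 + 13 − 5)/6 = 5/3
E[X] = (1/5)·(-1) + (4/5)·5/3 = 17/15

17/15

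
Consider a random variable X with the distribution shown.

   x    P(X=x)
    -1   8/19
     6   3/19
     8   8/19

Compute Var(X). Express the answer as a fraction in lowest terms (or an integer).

E[X] = (8/19)·(-1) + (3/19)·6 + (8/19)·8 = 74/19
E[X²] = (8/19)·1 + (3/19)·36 + (8/19)·64 = 628/19
Var(X) = 628/19 − (74/19)² = 6456/361

6456/361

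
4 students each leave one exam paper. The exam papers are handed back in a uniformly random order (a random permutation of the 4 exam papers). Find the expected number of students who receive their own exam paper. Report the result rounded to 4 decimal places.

1.0000

Let Xᵢ = 1 if person i gets their own exam paper. For each i, P(Xᵢ=1) = 1/4.
By linearity of expectation, E[X₁+…+X_4] = 4·(1/4) = 1.
≈ 1.0000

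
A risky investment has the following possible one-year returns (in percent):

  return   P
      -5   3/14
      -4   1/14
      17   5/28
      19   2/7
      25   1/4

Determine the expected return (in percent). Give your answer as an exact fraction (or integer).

E[X] = (3/14)·(-5) + (1/14)·(-4) + (5/28)·17 + (2/7)·19 + (1/4)·25
     = 187/14

187/14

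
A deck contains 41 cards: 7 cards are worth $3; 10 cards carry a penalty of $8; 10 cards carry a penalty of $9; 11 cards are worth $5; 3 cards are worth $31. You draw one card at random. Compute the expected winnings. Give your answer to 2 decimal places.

E[payout] = (7/41)·3 + (10/41)·(-8) + (10/41)·(-9) + (11/41)·5 + (3/41)·31 = -1/41
≈ -$0.02

-$0.02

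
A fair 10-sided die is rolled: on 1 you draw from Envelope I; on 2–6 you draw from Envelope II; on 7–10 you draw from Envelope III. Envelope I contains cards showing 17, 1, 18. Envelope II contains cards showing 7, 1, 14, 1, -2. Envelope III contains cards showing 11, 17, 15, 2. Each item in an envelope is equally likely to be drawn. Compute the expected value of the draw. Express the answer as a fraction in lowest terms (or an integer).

39/5

E[X | Envelope I] = (17 + 1 + 18)/3 = 12
E[X | Envelope II] = (7 + 1 + 14 + 1 − 2)/5 = 21/5
E[X | Envelope III] = (11 + 17 + 15 + 2)/4 = 45/4
E[X] = (1/10)·12 + (1/2)·21/5 + (2/5)·45/4 = 39/5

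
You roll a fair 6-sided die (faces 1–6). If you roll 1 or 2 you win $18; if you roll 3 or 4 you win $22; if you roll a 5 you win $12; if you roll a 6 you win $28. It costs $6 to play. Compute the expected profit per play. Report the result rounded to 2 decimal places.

E[payout] = (1/6)·12 + (1/3)·18 + (1/3)·22 + (1/6)·28 = 20
Expected profit = 20 − 6 = 14 ≈ $14.00

$14.00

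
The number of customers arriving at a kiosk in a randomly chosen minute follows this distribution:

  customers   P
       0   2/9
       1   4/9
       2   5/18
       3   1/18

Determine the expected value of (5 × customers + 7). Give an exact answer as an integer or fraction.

E[5x+7] = (2/9)·7 + (4/9)·12 + (5/18)·17 + (1/18)·22
     = 77/6

77/6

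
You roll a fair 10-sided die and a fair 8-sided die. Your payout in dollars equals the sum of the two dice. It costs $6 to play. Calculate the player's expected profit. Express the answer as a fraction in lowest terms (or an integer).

Distribution of the sum of the two dice: 2 w.p. 1/80, 3 w.p. 1/40, 4 w.p. 3/80, 5 w.p. 1/20, 6 w.p. 1/16, 7 w.p. 3/40, …
E[payout] = (1/80)·2 + (1/40)·3 + (3/80)·4 + (1/20)·5 + (1/16)·6 + (3/40)·7 + (7/80)·8 + (1/10)·9 + (1/10)·10 + (1/10)·11 + (7/80)·12 + (3/40)·13 + (1/16)·14 + (1/20)·15 + (3/80)·16 + (1/40)·17 + (1/80)·18 = 10
Expected profit = 10 − 6 = 4

$4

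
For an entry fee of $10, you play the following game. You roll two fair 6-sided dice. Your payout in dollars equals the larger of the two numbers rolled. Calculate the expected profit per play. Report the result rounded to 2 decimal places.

Distribution of the larger of the two numbers rolled: 1 w.p. 1/36, 2 w.p. 1/12, 3 w.p. 5/36, 4 w.p. 7/36, 5 w.p. 1/4, 6 w.p. 11/36
E[payout] = (1/36)·1 + (1/12)·2 + (5/36)·3 + (7/36)·4 + (1/4)·5 + (11/36)·6 = 161/36
Expected profit = 161/36 − 10 = -199/36 ≈ -$5.53

-$5.53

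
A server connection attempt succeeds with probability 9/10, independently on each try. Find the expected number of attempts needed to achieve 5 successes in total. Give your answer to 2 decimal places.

By linearity (sum of 5 independent geometric waits), E[trials] = 5/p = 5/(9/10) = 50/9.
≈ 5.56

5.56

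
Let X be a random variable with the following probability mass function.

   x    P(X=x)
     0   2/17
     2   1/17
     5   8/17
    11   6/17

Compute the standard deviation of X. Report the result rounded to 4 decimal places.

E[X] = 108/17, E[X²] = 930/17
Var(X) = E[X²] − (E[X])² = 930/17 − 11664/289 = 4146/289
SD(X) = √(4146/289) ≈ 3.7876

3.7876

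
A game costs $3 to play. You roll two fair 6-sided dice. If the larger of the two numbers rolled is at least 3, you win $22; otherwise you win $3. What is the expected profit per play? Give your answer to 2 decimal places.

E[payout] = (1/9)·3 + (8/9)·22 = 179/9
Expected profit = 179/9 − 3 = 152/9 ≈ $16.89

$16.89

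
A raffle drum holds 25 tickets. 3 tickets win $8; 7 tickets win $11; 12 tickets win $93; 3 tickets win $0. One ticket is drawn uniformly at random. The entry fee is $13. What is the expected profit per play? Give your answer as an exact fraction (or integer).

892/25 dollars

E[payout] = (3/25)·8 + (7/25)·11 + (12/25)·93 + (3/25)·0 = 1217/25
Expected profit = 1217/25 − 13 = 892/25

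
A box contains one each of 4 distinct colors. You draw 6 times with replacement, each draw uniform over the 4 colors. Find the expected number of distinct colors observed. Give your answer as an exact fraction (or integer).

Let Xⱼ=1 if type j appears at least once. P(Xⱼ=1) = 1 − ((4−1)/4)^6 = 3367/4096.
E[#distinct] = 4·3367/4096 = 3367/1024.

3367/1024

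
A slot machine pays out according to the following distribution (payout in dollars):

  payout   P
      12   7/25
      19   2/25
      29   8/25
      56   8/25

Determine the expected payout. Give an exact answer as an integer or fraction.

E[X] = (7/25)·12 + (2/25)·19 + (8/25)·29 + (8/25)·56
     = 802/25

802/25 dollars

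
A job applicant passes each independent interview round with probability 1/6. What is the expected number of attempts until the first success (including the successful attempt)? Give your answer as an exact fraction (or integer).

6

For a geometric distribution, E[trials] = 1/p = 1/(1/6) = 6.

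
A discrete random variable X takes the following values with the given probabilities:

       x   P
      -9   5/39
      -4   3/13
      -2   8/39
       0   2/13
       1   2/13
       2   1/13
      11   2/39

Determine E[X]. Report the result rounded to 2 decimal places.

E[X] = (5/39)·(-9) + (3/13)·(-4) + (8/39)·(-2) + (2/13)·0 + (2/13)·1 + (1/13)·2 + (2/39)·11
     = -21/13 ≈ -1.62

-1.62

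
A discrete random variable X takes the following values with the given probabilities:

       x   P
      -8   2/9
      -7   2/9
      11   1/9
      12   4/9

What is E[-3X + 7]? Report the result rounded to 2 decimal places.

E[-3x+7] = (2/9)·31 + (2/9)·28 + (1/9)·(-26) + (4/9)·(-29)
     = -8/3 ≈ -2.67

-2.67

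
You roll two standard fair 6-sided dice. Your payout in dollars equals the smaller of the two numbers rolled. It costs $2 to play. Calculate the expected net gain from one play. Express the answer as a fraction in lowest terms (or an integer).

19/36 dollars

Distribution of the smaller of the two numbers rolled: 1 w.p. 11/36, 2 w.p. 1/4, 3 w.p. 7/36, 4 w.p. 5/36, 5 w.p. 1/12, 6 w.p. 1/36
E[payout] = (11/36)·1 + (1/4)·2 + (7/36)·3 + (5/36)·4 + (1/12)·5 + (1/36)·6 = 91/36
Expected profit = 91/36 − 2 = 19/36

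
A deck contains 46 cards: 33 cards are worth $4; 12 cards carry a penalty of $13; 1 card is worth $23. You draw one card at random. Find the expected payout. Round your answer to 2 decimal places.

E[payout] = (33/46)·4 + (12/46)·(-13) + (1/46)·23 = -1/46
≈ -$0.02

-$0.02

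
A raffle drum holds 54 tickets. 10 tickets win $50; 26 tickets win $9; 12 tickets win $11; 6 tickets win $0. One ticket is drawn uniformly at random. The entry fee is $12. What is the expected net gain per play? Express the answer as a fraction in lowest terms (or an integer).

E[payout] = (10/54)·50 + (26/54)·9 + (12/54)·11 + (6/54)·0 = 433/27
Expected profit = 433/27 − 12 = 109/27

109/27 dollars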